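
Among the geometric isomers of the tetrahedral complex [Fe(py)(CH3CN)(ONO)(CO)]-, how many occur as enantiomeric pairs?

1

Only one geometric arrangement is possible; it has no improper symmetry element, so it exists as a pair of enantiomers (2 stereoisomers).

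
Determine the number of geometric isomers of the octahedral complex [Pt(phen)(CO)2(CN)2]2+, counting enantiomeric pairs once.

An octahedron has six vertices in three trans pairs; every non-trans pair is cis.
Each phen is bidentate and must span two cis positions.
There are 3 geometric isomers: CO cis, CN trans; CO cis, CN cis (chiral); CO trans, CN cis.

3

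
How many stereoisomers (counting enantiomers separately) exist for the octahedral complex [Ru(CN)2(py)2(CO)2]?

In an octahedral complex each vertex has one trans partner and four cis neighbours.
There are 5 geometric isomers: CN trans, py trans, CO trans; CN trans, py cis, CO cis; CN cis, py trans, CO cis; CN cis, py cis, CO cis (chiral); CN cis, py cis, CO trans.
One of these lacks any improper symmetry element and so occurs as an enantiomeric pair, giving 5 + 1 = 6 stereoisomers in total.

6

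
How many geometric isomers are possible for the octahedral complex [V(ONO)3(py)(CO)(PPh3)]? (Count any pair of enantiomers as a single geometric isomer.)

An octahedron has six vertices in three trans pairs; every non-trans pair is cis.
Systematic placement gives 4 geometric isomers: ONO mer (3 arrangements); ONO fac (chiral).

4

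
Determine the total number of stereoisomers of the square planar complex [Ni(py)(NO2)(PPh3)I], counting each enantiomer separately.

Working through the distinct placements yields 3 geometric isomers: (I/PPh3 trans, NO2/py trans); (I/py trans, NO2/PPh3 trans); (I/NO2 trans, PPh3/py trans).
Each arrangement has an internal mirror plane or centre of symmetry, so none is chiral.

3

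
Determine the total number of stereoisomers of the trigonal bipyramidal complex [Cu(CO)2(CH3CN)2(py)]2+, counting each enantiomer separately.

A trigonal bipyramid has two axial and three equatorial sites, which are chemically inequivalent.
Systematic enumeration (placing each ligand type in turn and discarding arrangements equivalent by rotation or reflection) gives 5 geometric isomers.
One of these lacks any improper symmetry element and so occurs as an enantiomeric pair, giving 5 + 1 = 6 stereoisomers in total.

6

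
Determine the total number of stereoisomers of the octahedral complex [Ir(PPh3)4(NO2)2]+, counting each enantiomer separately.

Working through the distinct placements yields 2 geometric isomers: NO2 trans; NO2 cis.
Each arrangement has an internal mirror plane or centre of symmetry, so none is chiral.

2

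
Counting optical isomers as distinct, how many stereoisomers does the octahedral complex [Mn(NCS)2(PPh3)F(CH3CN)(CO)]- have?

15

Placing the ligands in turn and identifying arrangements related by rotation or reflection leaves 9 distinct geometric isomers.
Of these, 6 lack any improper symmetry element and so occur as enantiomeric pairs, giving 9 + 6 = 15 stereoisomers in total.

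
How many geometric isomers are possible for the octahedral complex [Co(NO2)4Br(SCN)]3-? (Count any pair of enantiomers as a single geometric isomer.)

In an octahedral complex each vertex has one trans partner and four cis neighbours.
Working through the distinct placements yields 2 geometric isomers: Br and SCN mutually cis; Br and SCN mutually trans.

2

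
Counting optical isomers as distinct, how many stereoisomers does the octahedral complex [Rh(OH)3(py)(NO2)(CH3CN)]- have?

5

An octahedron has six vertices in three trans pairs; every non-trans pair is cis.
The distinct arrangements are (4 in all): OH mer (3 arrangements); OH fac (chiral).
One of these lacks any improper symmetry element and so occurs as an enantiomeric pair, giving 4 + 1 = 5 stereoisomers in total.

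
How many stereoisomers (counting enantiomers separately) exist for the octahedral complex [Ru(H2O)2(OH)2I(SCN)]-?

8

An octahedron has six vertices in three trans pairs; every non-trans pair is cis.
Systematic placement gives 6 geometric isomers: H2O trans, OH cis; H2O trans, OH trans; H2O cis, OH cis (3 arrangements, 2 chiral); H2O cis, OH trans.
Of these, 2 lack any improper symmetry element and so occur as enantiomeric pairs, giving 6 + 2 = 8 stereoisomers in total.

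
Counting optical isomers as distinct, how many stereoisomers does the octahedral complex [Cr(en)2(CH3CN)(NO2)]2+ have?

In an octahedral complex each vertex has one trans partner and four cis neighbours.
Each en is bidentate and must span two cis positions.
There are 2 geometric isomers: CH3CN and NO2 mutually trans; CH3CN and NO2 mutually cis (chiral).
One of these lacks any improper symmetry element and so occurs as an enantiomeric pair, giving 2 + 1 = 3 stereoisomers in total.

3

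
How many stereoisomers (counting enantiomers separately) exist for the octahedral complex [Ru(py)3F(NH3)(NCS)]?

The six octahedral sites form three mutually perpendicular trans pairs.
There are 4 geometric isomers: py mer (3 arrangements); py fac (chiral).
One of these lacks any improper symmetry element and so occurs as an enantiomeric pair, giving 4 + 1 = 5 stereoisomers in total.

5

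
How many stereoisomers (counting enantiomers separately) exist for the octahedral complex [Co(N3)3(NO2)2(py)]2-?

Working through the distinct placements yields 3 geometric isomers: N3 mer, NO2 cis; N3 mer, NO2 trans; N3 fac, NO2 cis.
Each arrangement has an internal mirror plane or centre of symmetry, so none is chiral.

3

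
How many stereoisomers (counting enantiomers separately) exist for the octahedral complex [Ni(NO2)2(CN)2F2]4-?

An octahedron has six vertices in three trans pairs; every non-trans pair is cis.
The distinct arrangements are (5 in all): NO2 trans, CN trans, F trans; NO2 cis, CN trans, F cis; NO2 trans, CN cis, F cis; NO2 cis, CN cis, F cis (chiral); NO2 cis, CN cis, F trans.
One of these lacks any improper symmetry element and so occurs as an enantiomeric pair, giving 5 + 1 = 6 stereoisomers in total.

6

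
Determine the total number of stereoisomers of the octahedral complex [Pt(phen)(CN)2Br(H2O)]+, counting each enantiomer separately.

6

An octahedron has six vertices in three trans pairs; every non-trans pair is cis.
Each phen is bidentate and must span two cis positions.
Systematic placement gives 4 geometric isomers: CN cis (3 arrangements, 2 chiral); CN trans.
Of these, 2 lack any improper symmetry element and so occur as enantiomeric pairs, giving 4 + 2 = 6 stereoisomers in total.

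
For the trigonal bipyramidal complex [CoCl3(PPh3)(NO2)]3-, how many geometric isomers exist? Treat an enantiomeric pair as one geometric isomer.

4

A trigonal bipyramid has two axial and three equatorial sites, which are chemically inequivalent.
Working through the distinct placements yields 4 geometric isomers: PPh3 equatorial, NO2 equatorial; PPh3 equatorial, NO2 axial; PPh3 axial, NO2 equatorial; PPh3 axial, NO2 axial.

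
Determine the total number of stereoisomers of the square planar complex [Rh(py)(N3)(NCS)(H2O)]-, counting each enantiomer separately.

3

In a square planar complex each vertex has one trans partner and two cis neighbours.
The distinct arrangements are (3 in all): (H2O/NCS trans, N3/py trans); (H2O/py trans, N3/NCS trans); (H2O/N3 trans, NCS/py trans).
Each arrangement has an internal mirror plane or centre of symmetry, so none is chiral.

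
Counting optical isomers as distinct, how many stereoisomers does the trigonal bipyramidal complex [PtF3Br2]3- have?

3

In a trigonal bipyramid the two axial positions differ from the three equatorial ones.
Working through the distinct placements yields 3 geometric isomers: Br both axial; Br one axial, one equatorial; Br both equatorial.
Each arrangement has an internal mirror plane or centre of symmetry, so none is chiral.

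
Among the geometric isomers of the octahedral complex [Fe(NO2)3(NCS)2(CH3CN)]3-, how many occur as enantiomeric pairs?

In an octahedral complex each vertex has one trans partner and four cis neighbours.
There are 3 geometric isomers: NO2 mer, NCS cis; NO2 mer, NCS trans; NO2 fac, NCS cis.
Each arrangement has an internal mirror plane or centre of symmetry, so none is chiral.

0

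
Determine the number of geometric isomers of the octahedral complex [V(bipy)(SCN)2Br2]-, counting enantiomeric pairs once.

3

Each bipy is bidentate and must span two cis positions.
Systematic placement gives 3 geometric isomers: SCN cis, Br trans; SCN cis, Br cis (chiral); SCN trans, Br cis.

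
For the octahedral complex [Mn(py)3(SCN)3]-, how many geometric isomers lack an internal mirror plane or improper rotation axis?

The six octahedral sites form three mutually perpendicular trans pairs.
There are 2 geometric isomers: py mer; py fac.
Each arrangement has an internal mirror plane or centre of symmetry, so none is chiral.

0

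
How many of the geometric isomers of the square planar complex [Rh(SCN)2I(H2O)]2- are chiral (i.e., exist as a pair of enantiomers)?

In a square planar complex each vertex has one trans partner and two cis neighbours.
Systematic placement gives 2 geometric isomers: SCN cis; SCN trans.
Each arrangement has an internal mirror plane or centre of symmetry, so none is chiral.

0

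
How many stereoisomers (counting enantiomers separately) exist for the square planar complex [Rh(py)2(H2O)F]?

In a square planar complex each vertex has one trans partner and two cis neighbours.
The distinct arrangements are (2 in all): py cis; py trans.
Each arrangement has an internal mirror plane or centre of symmetry, so none is chiral.

2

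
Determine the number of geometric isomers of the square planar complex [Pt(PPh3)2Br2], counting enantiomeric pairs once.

2

A square has two trans pairs of vertices; adjacent vertices are cis.
Working through the distinct placements yields 2 geometric isomers: PPh3 cis; PPh3 trans.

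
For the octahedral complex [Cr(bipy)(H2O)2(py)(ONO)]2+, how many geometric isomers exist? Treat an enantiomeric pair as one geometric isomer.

An octahedron has six vertices in three trans pairs; every non-trans pair is cis.
Each bipy is bidentate and must span two cis positions.
The distinct arrangements are (4 in all): H2O trans; H2O cis (3 arrangements, 2 chiral).

4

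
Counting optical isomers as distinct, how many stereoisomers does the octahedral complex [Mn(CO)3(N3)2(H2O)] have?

3

The six octahedral sites form three mutually perpendicular trans pairs.
There are 3 geometric isomers: CO mer, N3 trans; CO mer, N3 cis; CO fac, N3 cis.
Each arrangement has an internal mirror plane or centre of symmetry, so none is chiral.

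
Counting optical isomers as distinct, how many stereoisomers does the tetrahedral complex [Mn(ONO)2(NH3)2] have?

All four vertices of a tetrahedron are equivalent and mutually adjacent, so cis/trans isomerism cannot arise.
Only one geometric arrangement is possible.

1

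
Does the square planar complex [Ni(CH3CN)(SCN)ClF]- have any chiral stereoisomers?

Working through the distinct placements yields 3 geometric isomers: (CH3CN/F trans, Cl/SCN trans); (CH3CN/SCN trans, Cl/F trans); (CH3CN/Cl trans, F/SCN trans).
Each arrangement has an internal mirror plane or centre of symmetry, so none is chiral.

no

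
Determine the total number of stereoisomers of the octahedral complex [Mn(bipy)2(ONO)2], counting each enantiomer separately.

3

In an octahedral complex each vertex has one trans partner and four cis neighbours.
Each bipy is bidentate and must span two cis positions.
There are 2 geometric isomers: ONO trans; ONO cis (chiral).
One of these lacks any improper symmetry element and so occurs as an enantiomeric pair, giving 2 + 1 = 3 stereoisomers in total.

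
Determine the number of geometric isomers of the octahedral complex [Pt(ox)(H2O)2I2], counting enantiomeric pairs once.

3

In an octahedral complex each vertex has one trans partner and four cis neighbours.
Each ox is bidentate and must span two cis positions.
There are 3 geometric isomers: H2O trans, I cis; H2O cis, I cis (chiral); H2O cis, I trans.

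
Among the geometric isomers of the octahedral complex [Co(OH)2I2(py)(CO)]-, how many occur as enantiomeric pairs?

An octahedron has six vertices in three trans pairs; every non-trans pair is cis.
Systematic placement gives 6 geometric isomers: OH cis, I cis (3 arrangements, 2 chiral); OH trans, I cis; OH cis, I trans; OH trans, I trans.
Of these, 2 lack any improper symmetry element and so occur as enantiomeric pairs, giving 6 + 2 = 8 stereoisomers in total.

2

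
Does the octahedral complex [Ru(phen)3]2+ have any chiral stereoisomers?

An octahedron has six vertices in three trans pairs; every non-trans pair is cis.
Each phen is bidentate and must span two cis positions.
Only one geometric arrangement is possible; it has no improper symmetry element, so it exists as a pair of enantiomers (2 stereoisomers).

yes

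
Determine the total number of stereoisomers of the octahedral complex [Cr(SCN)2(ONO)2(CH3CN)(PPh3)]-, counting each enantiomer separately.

In an octahedral complex each vertex has one trans partner and four cis neighbours.
Systematic placement gives 6 geometric isomers: SCN trans, ONO cis; SCN cis, ONO cis (3 arrangements, 2 chiral); SCN trans, ONO trans; SCN cis, ONO trans.
Of these, 2 lack any improper symmetry element and so occur as enantiomeric pairs, giving 6 + 2 = 8 stereoisomers in total.

8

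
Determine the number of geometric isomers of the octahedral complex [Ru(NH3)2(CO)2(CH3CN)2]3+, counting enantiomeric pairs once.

5

An octahedron has six vertices in three trans pairs; every non-trans pair is cis.
There are 5 geometric isomers: NH3 trans, CO trans, CH3CN trans; NH3 cis, CO cis, CH3CN trans; NH3 trans, CO cis, CH3CN cis; NH3 cis, CO cis, CH3CN cis (chiral); NH3 cis, CO trans, CH3CN cis.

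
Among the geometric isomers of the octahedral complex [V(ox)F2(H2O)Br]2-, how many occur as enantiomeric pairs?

2

The six octahedral sites form three mutually perpendicular trans pairs.
Each ox is bidentate and must span two cis positions.
There are 4 geometric isomers: F cis (3 arrangements, 2 chiral); F trans.
Of these, 2 lack any improper symmetry element and so occur as enantiomeric pairs, giving 4 + 2 = 6 stereoisomers in total.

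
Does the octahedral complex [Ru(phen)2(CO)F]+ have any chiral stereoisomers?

The six octahedral sites form three mutually perpendicular trans pairs.
Each phen is bidentate and must span two cis positions.
Systematic placement gives 2 geometric isomers: CO and F mutually trans; CO and F mutually cis (chiral).
One of these lacks any improper symmetry element and so occurs as an enantiomeric pair, giving 2 + 1 = 3 stereoisomers in total.

yes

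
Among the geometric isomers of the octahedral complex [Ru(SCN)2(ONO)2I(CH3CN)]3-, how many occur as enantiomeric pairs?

2

Working through the distinct placements yields 6 geometric isomers: SCN trans, ONO trans; SCN cis, ONO cis (3 arrangements, 2 chiral); SCN trans, ONO cis; SCN cis, ONO trans.
Of these, 2 lack any improper symmetry element and so occur as enantiomeric pairs, giving 6 + 2 = 8 stereoisomers in total.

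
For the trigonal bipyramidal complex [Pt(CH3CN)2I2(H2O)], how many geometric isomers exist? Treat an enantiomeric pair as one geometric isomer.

A trigonal bipyramid has two axial and three equatorial sites, which are chemically inequivalent.
Placing the ligands in turn and identifying arrangements related by rotation or reflection leaves 5 distinct geometric isomers.

5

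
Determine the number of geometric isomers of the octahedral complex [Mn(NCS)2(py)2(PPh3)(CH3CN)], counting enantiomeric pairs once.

There are 6 geometric isomers: NCS cis, py trans; NCS cis, py cis (3 arrangements, 2 chiral); NCS trans, py trans; NCS trans, py cis.

6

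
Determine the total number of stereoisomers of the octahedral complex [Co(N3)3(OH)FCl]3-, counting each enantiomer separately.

An octahedron has six vertices in three trans pairs; every non-trans pair is cis.
The distinct arrangements are (4 in all): N3 mer (3 arrangements); N3 fac (chiral).
One of these lacks any improper symmetry element and so occurs as an enantiomeric pair, giving 4 + 1 = 5 stereoisomers in total.

5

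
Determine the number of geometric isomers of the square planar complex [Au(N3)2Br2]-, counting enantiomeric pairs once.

2

In a square planar complex each vertex has one trans partner and two cis neighbours.
There are 2 geometric isomers: N3 cis; N3 trans.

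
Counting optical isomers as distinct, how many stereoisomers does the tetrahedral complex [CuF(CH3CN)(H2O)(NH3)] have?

All four vertices of a tetrahedron are equivalent and mutually adjacent, so cis/trans isomerism cannot arise.
Only one geometric arrangement is possible; it has no improper symmetry element, so it exists as a pair of enantiomers (2 stereoisomers).

2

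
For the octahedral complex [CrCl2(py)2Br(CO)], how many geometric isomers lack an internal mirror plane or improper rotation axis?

An octahedron has six vertices in three trans pairs; every non-trans pair is cis.
Working through the distinct placements yields 6 geometric isomers: Cl trans, py trans; Cl cis, py cis (3 arrangements, 2 chiral); Cl cis, py trans; Cl trans, py cis.
Of these, 2 lack any improper symmetry element and so occur as enantiomeric pairs, giving 6 + 2 = 8 stereoisomers in total.

2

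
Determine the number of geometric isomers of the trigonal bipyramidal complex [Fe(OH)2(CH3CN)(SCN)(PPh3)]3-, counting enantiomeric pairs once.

7

In a trigonal bipyramid the two axial positions differ from the three equatorial ones.
Exhaustive case analysis gives 7 geometric isomers.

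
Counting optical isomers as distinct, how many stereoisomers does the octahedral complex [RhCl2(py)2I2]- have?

An octahedron has six vertices in three trans pairs; every non-trans pair is cis.
There are 5 geometric isomers: Cl trans, py trans, I trans; Cl trans, py cis, I cis; Cl cis, py trans, I cis; Cl cis, py cis, I cis (chiral); Cl cis, py cis, I trans.
One of these lacks any improper symmetry element and so occurs as an enantiomeric pair, giving 5 + 1 = 6 stereoisomers in total.

6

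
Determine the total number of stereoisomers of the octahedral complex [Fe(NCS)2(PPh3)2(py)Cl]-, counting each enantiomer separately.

The distinct arrangements are (6 in all): NCS cis, PPh3 cis (3 arrangements, 2 chiral); NCS cis, PPh3 trans; NCS trans, PPh3 cis; NCS trans, PPh3 trans.
Of these, 2 lack any improper symmetry element and so occur as enantiomeric pairs, giving 6 + 2 = 8 stereoisomers in total.

8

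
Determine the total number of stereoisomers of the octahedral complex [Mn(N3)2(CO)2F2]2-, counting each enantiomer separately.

6

An octahedron has six vertices in three trans pairs; every non-trans pair is cis.
Working through the distinct placements yields 5 geometric isomers: N3 trans, CO trans, F trans; N3 cis, CO trans, F cis; N3 trans, CO cis, F cis; N3 cis, CO cis, F cis (chiral); N3 cis, CO cis, F trans.
One of these lacks any improper symmetry element and so occurs as an enantiomeric pair, giving 5 + 1 = 6 stereoisomers in total.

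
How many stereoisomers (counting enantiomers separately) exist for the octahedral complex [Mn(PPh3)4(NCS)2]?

The six octahedral sites form three mutually perpendicular trans pairs.
There are 2 geometric isomers: NCS trans; NCS cis.
Each arrangement has an internal mirror plane or centre of symmetry, so none is chiral.

2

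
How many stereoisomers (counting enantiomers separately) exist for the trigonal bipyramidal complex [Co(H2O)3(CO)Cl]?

A trigonal bipyramid has two axial and three equatorial sites, which are chemically inequivalent.
Systematic placement gives 4 geometric isomers: CO axial, Cl axial; CO axial, Cl equatorial; CO equatorial, Cl axial; CO equatorial, Cl equatorial.
Each arrangement has an internal mirror plane or centre of symmetry, so none is chiral.

4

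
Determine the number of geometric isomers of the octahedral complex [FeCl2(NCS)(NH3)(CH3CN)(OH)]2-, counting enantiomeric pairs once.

In an octahedral complex each vertex has one trans partner and four cis neighbours.
Exhaustive case analysis gives 9 geometric isomers.

9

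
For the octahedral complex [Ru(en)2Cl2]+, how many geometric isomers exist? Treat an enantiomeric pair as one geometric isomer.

2

In an octahedral complex each vertex has one trans partner and four cis neighbours.
Each en is bidentate and must span two cis positions.
Working through the distinct placements yields 2 geometric isomers: Cl trans; Cl cis (chiral).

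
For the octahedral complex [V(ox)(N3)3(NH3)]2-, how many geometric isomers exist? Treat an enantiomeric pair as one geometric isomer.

2

The six octahedral sites form three mutually perpendicular trans pairs.
Each ox is bidentate and must span two cis positions.
Working through the distinct placements yields 2 geometric isomers: N3 mer; N3 fac.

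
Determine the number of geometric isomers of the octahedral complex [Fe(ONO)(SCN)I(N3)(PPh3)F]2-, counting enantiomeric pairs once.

The six octahedral sites form three mutually perpendicular trans pairs.
Systematic enumeration (placing each ligand type in turn and discarding arrangements equivalent by rotation or reflection) gives 15 geometric isomers.

15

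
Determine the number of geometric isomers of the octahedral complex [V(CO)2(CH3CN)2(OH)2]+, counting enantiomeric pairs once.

In an octahedral complex each vertex has one trans partner and four cis neighbours.
Working through the distinct placements yields 5 geometric isomers: CO trans, CH3CN trans, OH trans; CO cis, CH3CN trans, OH cis; CO cis, CH3CN cis, OH trans; CO cis, CH3CN cis, OH cis (chiral); CO trans, CH3CN cis, OH cis.

5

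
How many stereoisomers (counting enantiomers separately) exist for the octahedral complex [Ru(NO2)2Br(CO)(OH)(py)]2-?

The six octahedral sites form three mutually perpendicular trans pairs.
Exhaustive case analysis gives 9 geometric isomers.
Of these, 6 lack any improper symmetry element and so occur as enantiomeric pairs, giving 9 + 6 = 15 stereoisomers in total.

15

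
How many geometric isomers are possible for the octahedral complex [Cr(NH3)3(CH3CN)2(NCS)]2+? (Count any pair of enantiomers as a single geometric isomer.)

3

The six octahedral sites form three mutually perpendicular trans pairs.
Systematic placement gives 3 geometric isomers: NH3 mer, CH3CN trans; NH3 mer, CH3CN cis; NH3 fac, CH3CN cis.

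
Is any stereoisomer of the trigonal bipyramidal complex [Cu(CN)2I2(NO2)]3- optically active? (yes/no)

yes

A trigonal bipyramid has two axial and three equatorial sites, which are chemically inequivalent.
Exhaustive case analysis gives 5 geometric isomers.
One of these lacks any improper symmetry element and so occurs as an enantiomeric pair, giving 5 + 1 = 6 stereoisomers in total.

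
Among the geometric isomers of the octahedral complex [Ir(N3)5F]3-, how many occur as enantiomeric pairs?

The six octahedral sites form three mutually perpendicular trans pairs.
Only one geometric arrangement is possible.

0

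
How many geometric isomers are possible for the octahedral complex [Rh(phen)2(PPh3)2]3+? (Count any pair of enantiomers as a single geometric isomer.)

An octahedron has six vertices in three trans pairs; every non-trans pair is cis.
Each phen is bidentate and must span two cis positions.
There are 2 geometric isomers: PPh3 trans; PPh3 cis (chiral).

2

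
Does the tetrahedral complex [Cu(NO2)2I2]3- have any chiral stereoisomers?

no

All four vertices of a tetrahedron are equivalent and mutually adjacent, so cis/trans isomerism cannot arise.
Only one geometric arrangement is possible.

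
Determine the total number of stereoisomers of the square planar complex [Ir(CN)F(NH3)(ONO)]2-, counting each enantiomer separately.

A square has two trans pairs of vertices; adjacent vertices are cis.
Systematic placement gives 3 geometric isomers: (CN/NH3 trans, F/ONO trans); (CN/ONO trans, F/NH3 trans); (CN/F trans, NH3/ONO trans).
Each arrangement has an internal mirror plane or centre of symmetry, so none is chiral.

3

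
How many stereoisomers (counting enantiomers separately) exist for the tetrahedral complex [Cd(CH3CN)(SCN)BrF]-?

2

In a tetrahedral complex all four positions are equivalent and every pair of ligands is adjacent — there is no cis/trans distinction.
Only one geometric arrangement is possible; it has no improper symmetry element, so it exists as a pair of enantiomers (2 stereoisomers).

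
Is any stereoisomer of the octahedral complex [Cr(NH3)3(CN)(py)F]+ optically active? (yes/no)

There are 4 geometric isomers: NH3 mer (3 arrangements); NH3 fac (chiral).
One of these lacks any improper symmetry element and so occurs as an enantiomeric pair, giving 4 + 1 = 5 stereoisomers in total.

yes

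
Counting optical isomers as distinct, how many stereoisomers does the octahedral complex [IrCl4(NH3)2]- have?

2

Working through the distinct placements yields 2 geometric isomers: NH3 trans; NH3 cis.
Each arrangement has an internal mirror plane or centre of symmetry, so none is chiral.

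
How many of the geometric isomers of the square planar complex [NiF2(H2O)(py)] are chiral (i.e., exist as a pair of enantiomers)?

0

A square has two trans pairs of vertices; adjacent vertices are cis.
The distinct arrangements are (2 in all): F cis; F trans.
Each arrangement has an internal mirror plane or centre of symmetry, so none is chiral.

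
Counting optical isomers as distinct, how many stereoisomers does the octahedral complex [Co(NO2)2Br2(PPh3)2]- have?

6

In an octahedral complex each vertex has one trans partner and four cis neighbours.
There are 5 geometric isomers: NO2 trans, Br trans, PPh3 trans; NO2 cis, Br trans, PPh3 cis; NO2 cis, Br cis, PPh3 trans; NO2 cis, Br cis, PPh3 cis (chiral); NO2 trans, Br cis, PPh3 cis.
One of these lacks any improper symmetry element and so occurs as an enantiomeric pair, giving 5 + 1 = 6 stereoisomers in total.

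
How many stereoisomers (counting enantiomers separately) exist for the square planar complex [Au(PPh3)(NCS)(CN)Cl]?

3

In a square planar complex each vertex has one trans partner and two cis neighbours.
Working through the distinct placements yields 3 geometric isomers: (CN/NCS trans, Cl/PPh3 trans); (CN/PPh3 trans, Cl/NCS trans); (CN/Cl trans, NCS/PPh3 trans).
Each arrangement has an internal mirror plane or centre of symmetry, so none is chiral.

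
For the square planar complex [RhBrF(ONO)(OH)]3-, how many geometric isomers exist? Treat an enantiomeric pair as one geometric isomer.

In a square planar complex each vertex has one trans partner and two cis neighbours.
There are 3 geometric isomers: (Br/OH trans, F/ONO trans); (Br/ONO trans, F/OH trans); (Br/F trans, OH/ONO trans).

3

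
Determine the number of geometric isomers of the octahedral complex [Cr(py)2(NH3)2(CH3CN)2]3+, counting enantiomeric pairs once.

The six octahedral sites form three mutually perpendicular trans pairs.
The distinct arrangements are (5 in all): py trans, NH3 trans, CH3CN trans; py cis, NH3 cis, CH3CN trans; py trans, NH3 cis, CH3CN cis; py cis, NH3 cis, CH3CN cis (chiral); py cis, NH3 trans, CH3CN cis.

5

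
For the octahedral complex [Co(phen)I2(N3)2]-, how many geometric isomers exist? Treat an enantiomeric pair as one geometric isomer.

3

An octahedron has six vertices in three trans pairs; every non-trans pair is cis.
Each phen is bidentate and must span two cis positions.
The distinct arrangements are (3 in all): I trans, N3 cis; I cis, N3 cis (chiral); I cis, N3 trans.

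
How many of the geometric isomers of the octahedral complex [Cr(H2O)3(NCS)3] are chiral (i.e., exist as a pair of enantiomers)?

0

In an octahedral complex each vertex has one trans partner and four cis neighbours.
The distinct arrangements are (2 in all): H2O mer; H2O fac.
Each arrangement has an internal mirror plane or centre of symmetry, so none is chiral.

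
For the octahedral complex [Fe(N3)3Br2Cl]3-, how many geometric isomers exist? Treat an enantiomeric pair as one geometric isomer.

3

The six octahedral sites form three mutually perpendicular trans pairs.
The distinct arrangements are (3 in all): N3 mer, Br trans; N3 mer, Br cis; N3 fac, Br cis.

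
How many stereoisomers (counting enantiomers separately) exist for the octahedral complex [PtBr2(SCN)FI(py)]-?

In an octahedral complex each vertex has one trans partner and four cis neighbours.
Systematic enumeration (placing each ligand type in turn and discarding arrangements equivalent by rotation or reflection) gives 9 geometric isomers.
Of these, 6 lack any improper symmetry element and so occur as enantiomeric pairs, giving 9 + 6 = 15 stereoisomers in total.

15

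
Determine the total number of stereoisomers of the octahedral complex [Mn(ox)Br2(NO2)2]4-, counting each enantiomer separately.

An octahedron has six vertices in three trans pairs; every non-trans pair is cis.
Each ox is bidentate and must span two cis positions.
Systematic placement gives 3 geometric isomers: Br trans, NO2 cis; Br cis, NO2 cis (chiral); Br cis, NO2 trans.
One of these lacks any improper symmetry element and so occurs as an enantiomeric pair, giving 3 + 1 = 4 stereoisomers in total.

4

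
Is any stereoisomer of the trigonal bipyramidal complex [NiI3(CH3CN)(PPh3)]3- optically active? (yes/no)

no

A trigonal bipyramid has two axial and three equatorial sites, which are chemically inequivalent.
Systematic placement gives 4 geometric isomers: CH3CN axial, PPh3 equatorial; CH3CN axial, PPh3 axial; CH3CN equatorial, PPh3 equatorial; CH3CN equatorial, PPh3 axial.
Each arrangement has an internal mirror plane or centre of symmetry, so none is chiral.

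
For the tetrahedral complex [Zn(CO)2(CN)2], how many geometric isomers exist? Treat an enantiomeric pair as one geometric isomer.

Only one geometric arrangement is possible.

1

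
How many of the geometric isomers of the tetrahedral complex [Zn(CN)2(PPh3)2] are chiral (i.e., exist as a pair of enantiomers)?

0

In a tetrahedral complex all four positions are equivalent and every pair of ligands is adjacent — there is no cis/trans distinction.
Only one geometric arrangement is possible.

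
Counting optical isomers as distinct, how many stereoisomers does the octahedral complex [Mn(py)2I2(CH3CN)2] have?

An octahedron has six vertices in three trans pairs; every non-trans pair is cis.
Working through the distinct placements yields 5 geometric isomers: py trans, I trans, CH3CN trans; py cis, I cis, CH3CN trans; py trans, I cis, CH3CN cis; py cis, I cis, CH3CN cis (chiral); py cis, I trans, CH3CN cis.
One of these lacks any improper symmetry element and so occurs as an enantiomeric pair, giving 5 + 1 = 6 stereoisomers in total.

6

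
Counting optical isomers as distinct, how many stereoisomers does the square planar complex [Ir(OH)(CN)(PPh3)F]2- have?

3

In a square planar complex each vertex has one trans partner and two cis neighbours.
Working through the distinct placements yields 3 geometric isomers: (CN/OH trans, F/PPh3 trans); (CN/PPh3 trans, F/OH trans); (CN/F trans, OH/PPh3 trans).
Each arrangement has an internal mirror plane or centre of symmetry, so none is chiral.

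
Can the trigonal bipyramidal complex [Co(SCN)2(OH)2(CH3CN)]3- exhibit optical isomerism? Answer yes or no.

yes

Placing the ligands in turn and identifying arrangements related by rotation or reflection leaves 5 distinct geometric isomers.
One of these lacks any improper symmetry element and so occurs as an enantiomeric pair, giving 5 + 1 = 6 stereoisomers in total.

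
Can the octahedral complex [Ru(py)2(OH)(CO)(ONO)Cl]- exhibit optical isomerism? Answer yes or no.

yes

The six octahedral sites form three mutually perpendicular trans pairs.
Placing the ligands in turn and identifying arrangements related by rotation or reflection leaves 9 distinct geometric isomers.
Of these, 6 lack any improper symmetry element and so occur as enantiomeric pairs, giving 9 + 6 = 15 stereoisomers in total.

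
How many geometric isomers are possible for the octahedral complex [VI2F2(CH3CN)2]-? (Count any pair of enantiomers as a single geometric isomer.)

In an octahedral complex each vertex has one trans partner and four cis neighbours.
There are 5 geometric isomers: I trans, F trans, CH3CN trans; I cis, F cis, CH3CN trans; I trans, F cis, CH3CN cis; I cis, F cis, CH3CN cis (chiral); I cis, F trans, CH3CN cis.

5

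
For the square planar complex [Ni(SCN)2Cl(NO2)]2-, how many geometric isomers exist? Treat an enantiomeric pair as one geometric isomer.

In a square planar complex each vertex has one trans partner and two cis neighbours.
There are 2 geometric isomers: SCN cis; SCN trans.

2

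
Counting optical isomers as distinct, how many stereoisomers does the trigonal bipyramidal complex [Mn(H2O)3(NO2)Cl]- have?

4

A trigonal bipyramid has two axial and three equatorial sites, which are chemically inequivalent.
Systematic placement gives 4 geometric isomers: NO2 equatorial, Cl axial; NO2 axial, Cl axial; NO2 equatorial, Cl equatorial; NO2 axial, Cl equatorial.
Each arrangement has an internal mirror plane or centre of symmetry, so none is chiral.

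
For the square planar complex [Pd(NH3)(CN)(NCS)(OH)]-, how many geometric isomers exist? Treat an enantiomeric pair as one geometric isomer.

In a square planar complex each vertex has one trans partner and two cis neighbours.
Working through the distinct placements yields 3 geometric isomers: (CN/NH3 trans, NCS/OH trans); (CN/OH trans, NCS/NH3 trans); (CN/NCS trans, NH3/OH trans).

3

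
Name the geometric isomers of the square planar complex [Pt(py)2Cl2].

In a square planar complex each vertex has one trans partner and two cis neighbours.
The distinct arrangements are (2 in all): py cis; py trans.

cis and trans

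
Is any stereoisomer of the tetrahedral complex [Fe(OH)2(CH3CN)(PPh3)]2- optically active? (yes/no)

All four vertices of a tetrahedron are equivalent and mutually adjacent, so cis/trans isomerism cannot arise.
Only one geometric arrangement is possible.

no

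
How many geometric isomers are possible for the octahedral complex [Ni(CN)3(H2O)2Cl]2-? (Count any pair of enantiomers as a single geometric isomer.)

In an octahedral complex each vertex has one trans partner and four cis neighbours.
The distinct arrangements are (3 in all): CN mer, H2O trans; CN mer, H2O cis; CN fac, H2O cis.

3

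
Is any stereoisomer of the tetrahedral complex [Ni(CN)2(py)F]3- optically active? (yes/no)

no

Only one geometric arrangement is possible.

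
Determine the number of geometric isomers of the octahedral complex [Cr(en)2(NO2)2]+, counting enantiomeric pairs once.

Each en is bidentate and must span two cis positions.
The distinct arrangements are (2 in all): NO2 trans; NO2 cis (chiral).

2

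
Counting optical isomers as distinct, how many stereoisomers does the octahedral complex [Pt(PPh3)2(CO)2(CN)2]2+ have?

6

An octahedron has six vertices in three trans pairs; every non-trans pair is cis.
Systematic placement gives 5 geometric isomers: PPh3 trans, CO trans, CN trans; PPh3 cis, CO cis, CN trans; PPh3 trans, CO cis, CN cis; PPh3 cis, CO cis, CN cis (chiral); PPh3 cis, CO trans, CN cis.
One of these lacks any improper symmetry element and so occurs as an enantiomeric pair, giving 5 + 1 = 6 stereoisomers in total.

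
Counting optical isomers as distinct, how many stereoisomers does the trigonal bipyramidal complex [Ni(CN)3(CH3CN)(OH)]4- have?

In a trigonal bipyramid the two axial positions differ from the three equatorial ones.
Working through the distinct placements yields 4 geometric isomers: CH3CN axial, OH equatorial; CH3CN axial, OH axial; CH3CN equatorial, OH equatorial; CH3CN equatorial, OH axial.
Each arrangement has an internal mirror plane or centre of symmetry, so none is chiral.

4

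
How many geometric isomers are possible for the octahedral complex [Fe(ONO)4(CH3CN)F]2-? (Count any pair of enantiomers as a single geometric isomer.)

2

The six octahedral sites form three mutually perpendicular trans pairs.
Systematic placement gives 2 geometric isomers: CH3CN and F mutually trans; CH3CN and F mutually cis.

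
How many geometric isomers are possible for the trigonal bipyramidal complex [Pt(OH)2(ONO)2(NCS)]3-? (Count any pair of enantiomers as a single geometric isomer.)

In a trigonal bipyramid the two axial positions differ from the three equatorial ones.
Placing the ligands in turn and identifying arrangements related by rotation or reflection leaves 5 distinct geometric isomers.

5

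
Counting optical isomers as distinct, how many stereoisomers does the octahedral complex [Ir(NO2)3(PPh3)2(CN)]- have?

3

The six octahedral sites form three mutually perpendicular trans pairs.
The distinct arrangements are (3 in all): NO2 mer, PPh3 trans; NO2 fac, PPh3 cis; NO2 mer, PPh3 cis.
Each arrangement has an internal mirror plane or centre of symmetry, so none is chiral.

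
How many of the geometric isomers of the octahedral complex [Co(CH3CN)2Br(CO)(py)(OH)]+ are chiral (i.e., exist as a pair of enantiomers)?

The six octahedral sites form three mutually perpendicular trans pairs.
Systematic enumeration (placing each ligand type in turn and discarding arrangements equivalent by rotation or reflection) gives 9 geometric isomers.
Of these, 6 lack any improper symmetry element and so occur as enantiomeric pairs, giving 9 + 6 = 15 stereoisomers in total.

6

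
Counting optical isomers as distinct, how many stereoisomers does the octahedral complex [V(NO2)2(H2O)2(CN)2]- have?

6

The six octahedral sites form three mutually perpendicular trans pairs.
The distinct arrangements are (5 in all): NO2 trans, H2O trans, CN trans; NO2 cis, H2O cis, CN trans; NO2 trans, H2O cis, CN cis; NO2 cis, H2O cis, CN cis (chiral); NO2 cis, H2O trans, CN cis.
One of these lacks any improper symmetry element and so occurs as an enantiomeric pair, giving 5 + 1 = 6 stereoisomers in total.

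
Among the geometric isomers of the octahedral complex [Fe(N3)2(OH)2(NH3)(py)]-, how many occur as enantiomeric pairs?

An octahedron has six vertices in three trans pairs; every non-trans pair is cis.
The distinct arrangements are (6 in all): N3 trans, OH cis; N3 trans, OH trans; N3 cis, OH cis (3 arrangements, 2 chiral); N3 cis, OH trans.
Of these, 2 lack any improper symmetry element and so occur as enantiomeric pairs, giving 6 + 2 = 8 stereoisomers in total.

2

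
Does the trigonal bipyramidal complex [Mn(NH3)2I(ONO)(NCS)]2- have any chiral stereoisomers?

In a trigonal bipyramid the two axial positions differ from the three equatorial ones.
Exhaustive case analysis gives 7 geometric isomers.
Of these, 3 lack any improper symmetry element and so occur as enantiomeric pairs, giving 7 + 3 = 10 stereoisomers in total.

yes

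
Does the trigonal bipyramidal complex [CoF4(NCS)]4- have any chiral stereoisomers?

no

The distinct arrangements are (2 in all): NCS equatorial; NCS axial.
Each arrangement has an internal mirror plane or centre of symmetry, so none is chiral.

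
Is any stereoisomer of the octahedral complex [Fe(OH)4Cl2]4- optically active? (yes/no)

The six octahedral sites form three mutually perpendicular trans pairs.
Working through the distinct placements yields 2 geometric isomers: Cl trans; Cl cis.
Each arrangement has an internal mirror plane or centre of symmetry, so none is chiral.

no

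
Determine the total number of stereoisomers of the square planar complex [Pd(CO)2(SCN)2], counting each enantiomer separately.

2

There are 2 geometric isomers: CO cis; CO trans.
Each arrangement has an internal mirror plane or centre of symmetry, so none is chiral.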